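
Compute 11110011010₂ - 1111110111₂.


Align and subtract column by column (LSB to MSB, borrowing when needed):
  11110011010
- 01111110111
  -----------
  col 0: (0 - 0 borrow-in) - 1 → borrow from next column: (0+2) - 1 = 1, borrow out 1
  col 1: (1 - 1 borrow-in) - 1 → borrow from next column: (0+2) - 1 = 1, borrow out 1
  col 2: (0 - 1 borrow-in) - 1 → borrow from next column: (-1+2) - 1 = 0, borrow out 1
  col 3: (1 - 1 borrow-in) - 0 → 0 - 0 = 0, borrow out 0
  col 4: (1 - 0 borrow-in) - 1 → 1 - 1 = 0, borrow out 0
  col 5: (0 - 0 borrow-in) - 1 → borrow from next column: (0+2) - 1 = 1, borrow out 1
  col 6: (0 - 1 borrow-in) - 1 → borrow from next column: (-1+2) - 1 = 0, borrow out 1
  col 7: (1 - 1 borrow-in) - 1 → borrow from next column: (0+2) - 1 = 1, borrow out 1
  col 8: (1 - 1 borrow-in) - 1 → borrow from next column: (0+2) - 1 = 1, borrow out 1
  col 9: (1 - 1 borrow-in) - 1 → borrow from next column: (0+2) - 1 = 1, borrow out 1
  col 10: (1 - 1 borrow-in) - 0 → 0 - 0 = 0, borrow out 0
Reading bits MSB→LSB: 01110100011
Strip leading zeros: 1110100011
= 1110100011


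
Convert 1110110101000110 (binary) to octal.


Group into 3-bit groups: 001110110101000110
  001 = 1
  110 = 6
  110 = 6
  101 = 5
  000 = 0
  110 = 6
= 0o166506


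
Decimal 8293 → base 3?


Divide by 3 repeatedly:
8293 ÷ 3 = 2764 remainder 1
2764 ÷ 3 = 921 remainder 1
921 ÷ 3 = 307 remainder 0
307 ÷ 3 = 102 remainder 1
102 ÷ 3 = 34 remainder 0
34 ÷ 3 = 11 remainder 1
11 ÷ 3 = 3 remainder 2
3 ÷ 3 = 1 remainder 0
1 ÷ 3 = 0 remainder 1
Reading remainders bottom-up:
= 102101011


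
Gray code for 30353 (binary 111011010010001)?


Binary: 111011010010001
Gray code: G = B XOR (B >> 1)
B >> 1 = 011101101001000
111011010010001 XOR 011101101001000:
  1 XOR 0 = 1
  1 XOR 1 = 0
  1 XOR 1 = 0
  0 XOR 1 = 1
  1 XOR 0 = 1
  1 XOR 1 = 0
  0 XOR 1 = 1
  1 XOR 0 = 1
  0 XOR 1 = 1
  0 XOR 0 = 0
  1 XOR 0 = 1
  0 XOR 1 = 1
  0 XOR 0 = 0
  0 XOR 0 = 0
  1 XOR 0 = 1
= 100110111011001


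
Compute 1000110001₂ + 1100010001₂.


Align and add column by column (LSB to MSB, carry propagating):
  01000110001
+ 01100010001
  -----------
  col 0: 1 + 1 + 0 (carry in) = 2 → bit 0, carry out 1
  col 1: 0 + 0 + 1 (carry in) = 1 → bit 1, carry out 0
  col 2: 0 + 0 + 0 (carry in) = 0 → bit 0, carry out 0
  col 3: 0 + 0 + 0 (carry in) = 0 → bit 0, carry out 0
  col 4: 1 + 1 + 0 (carry in) = 2 → bit 0, carry out 1
  col 5: 1 + 0 + 1 (carry in) = 2 → bit 0, carry out 1
  col 6: 0 + 0 + 1 (carry in) = 1 → bit 1, carry out 0
  col 7: 0 + 0 + 0 (carry in) = 0 → bit 0, carry out 0
  col 8: 0 + 1 + 0 (carry in) = 1 → bit 1, carry out 0
  col 9: 1 + 1 + 0 (carry in) = 2 → bit 0, carry out 1
  col 10: 0 + 0 + 1 (carry in) = 1 → bit 1, carry out 0
Reading bits MSB→LSB: 10101000010
Strip leading zeros: 10101000010
= 10101000010


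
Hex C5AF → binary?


Each hex digit → 4 binary bits:
  C = 1100
  5 = 0101
  A = 1010
  F = 1111
Concatenate: 1100 0101 1010 1111
= 1100010110101111


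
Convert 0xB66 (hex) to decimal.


Positional values:
Position 0: 6 × 16^0 = 6 × 1 = 6
Position 1: 6 × 16^1 = 6 × 16 = 96
Position 2: B × 16^2 = 11 × 256 = 2816
Sum = 6 + 96 + 2816
= 2918


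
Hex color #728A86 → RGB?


Hex: #728A86
R = 72₁₆ = 114
G = 8A₁₆ = 138
B = 86₁₆ = 134
= RGB(114, 138, 134)


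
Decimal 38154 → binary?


Divide by 2 repeatedly:
38154 ÷ 2 = 19077 remainder 0
19077 ÷ 2 = 9538 remainder 1
9538 ÷ 2 = 4769 remainder 0
4769 ÷ 2 = 2384 remainder 1
2384 ÷ 2 = 1192 remainder 0
1192 ÷ 2 = 596 remainder 0
596 ÷ 2 = 298 remainder 0
298 ÷ 2 = 149 remainder 0
149 ÷ 2 = 74 remainder 1
74 ÷ 2 = 37 remainder 0
37 ÷ 2 = 18 remainder 1
18 ÷ 2 = 9 remainder 0
9 ÷ 2 = 4 remainder 1
4 ÷ 2 = 2 remainder 0
2 ÷ 2 = 1 remainder 0
1 ÷ 2 = 0 remainder 1
Reading remainders bottom-up:
= 1001010100001010


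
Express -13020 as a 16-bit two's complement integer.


Original: 0011001011011100
Step 1 - Invert all bits: 1100110100100011
Step 2 - Add 1: 1100110100100011 + 1
= 1100110100100100 (represents -13020)


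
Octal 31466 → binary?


Each octal digit → 3 binary bits:
  3 = 011
  1 = 001
  4 = 100
  6 = 110
  6 = 110
Concatenate: 011 001 100 110 110
= 011001100110110


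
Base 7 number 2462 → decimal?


Positional values (base 7):
  2 × 7^0 = 2 × 1 = 2
  6 × 7^1 = 6 × 7 = 42
  4 × 7^2 = 4 × 49 = 196
  2 × 7^3 = 2 × 343 = 686
Sum = 2 + 42 + 196 + 686
= 926


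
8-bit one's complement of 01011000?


Original: 01011000
Invert all bits:
  bit 0: 0 → 1
  bit 1: 1 → 0
  bit 2: 0 → 1
  bit 3: 1 → 0
  bit 4: 1 → 0
  bit 5: 0 → 1
  bit 6: 0 → 1
  bit 7: 0 → 1
= 10100111


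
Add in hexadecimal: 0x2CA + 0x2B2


Align and add column by column (LSB to MSB, each column mod 16 with carry):
  02CA
+ 02B2
  ----
  col 0: A(10) + 2(2) + 0 (carry in) = 12 → C(12), carry out 0
  col 1: C(12) + B(11) + 0 (carry in) = 23 → 7(7), carry out 1
  col 2: 2(2) + 2(2) + 1 (carry in) = 5 → 5(5), carry out 0
  col 3: 0(0) + 0(0) + 0 (carry in) = 0 → 0(0), carry out 0
Reading digits MSB→LSB: 057C
Strip leading zeros: 57C
= 0x57C


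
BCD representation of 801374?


Each digit → 4-bit binary:
  8 → 1000
  0 → 0000
  1 → 0001
  3 → 0011
  7 → 0111
  4 → 0100
= 1000 0000 0001 0011 0111 0100


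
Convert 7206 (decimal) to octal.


Divide by 8 repeatedly:
7206 ÷ 8 = 900 remainder 6
900 ÷ 8 = 112 remainder 4
112 ÷ 8 = 14 remainder 0
14 ÷ 8 = 1 remainder 6
1 ÷ 8 = 0 remainder 1
Reading remainders bottom-up:
= 0o16046


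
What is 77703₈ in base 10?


Positional values:
Position 0: 3 × 8^0 = 3
Position 1: 0 × 8^1 = 0
Position 2: 7 × 8^2 = 448
Position 3: 7 × 8^3 = 3584
Position 4: 7 × 8^4 = 28672
Sum = 3 + 0 + 448 + 3584 + 28672
= 32707


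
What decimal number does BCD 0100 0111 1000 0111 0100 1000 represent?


Each 4-bit group → digit:
  0100 → 4
  0111 → 7
  1000 → 8
  0111 → 7
  0100 → 4
  1000 → 8
= 478748


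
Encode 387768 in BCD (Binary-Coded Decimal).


Each digit → 4-bit binary:
  3 → 0011
  8 → 1000
  7 → 0111
  7 → 0111
  6 → 0110
  8 → 1000
= 0011 1000 0111 0111 0110 1000


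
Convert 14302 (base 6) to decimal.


Positional values (base 6):
  2 × 6^0 = 2 × 1 = 2
  0 × 6^1 = 0 × 6 = 0
  3 × 6^2 = 3 × 36 = 108
  4 × 6^3 = 4 × 216 = 864
  1 × 6^4 = 1 × 1296 = 1296
Sum = 2 + 0 + 108 + 864 + 1296
= 2270


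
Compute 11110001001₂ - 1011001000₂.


Align and subtract column by column (LSB to MSB, borrowing when needed):
  11110001001
- 01011001000
  -----------
  col 0: (1 - 0 borrow-in) - 0 → 1 - 0 = 1, borrow out 0
  col 1: (0 - 0 borrow-in) - 0 → 0 - 0 = 0, borrow out 0
  col 2: (0 - 0 borrow-in) - 0 → 0 - 0 = 0, borrow out 0
  col 3: (1 - 0 borrow-in) - 1 → 1 - 1 = 0, borrow out 0
  col 4: (0 - 0 borrow-in) - 0 → 0 - 0 = 0, borrow out 0
  col 5: (0 - 0 borrow-in) - 0 → 0 - 0 = 0, borrow out 0
  col 6: (0 - 0 borrow-in) - 1 → borrow from next column: (0+2) - 1 = 1, borrow out 1
  col 7: (1 - 1 borrow-in) - 1 → borrow from next column: (0+2) - 1 = 1, borrow out 1
  col 8: (1 - 1 borrow-in) - 0 → 0 - 0 = 0, borrow out 0
  col 9: (1 - 0 borrow-in) - 1 → 1 - 1 = 0, borrow out 0
  col 10: (1 - 0 borrow-in) - 0 → 1 - 0 = 1, borrow out 0
Reading bits MSB→LSB: 10011000001
Strip leading zeros: 10011000001
= 10011000001


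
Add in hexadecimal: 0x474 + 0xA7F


Align and add column by column (LSB to MSB, each column mod 16 with carry):
  0474
+ 0A7F
  ----
  col 0: 4(4) + F(15) + 0 (carry in) = 19 → 3(3), carry out 1
  col 1: 7(7) + 7(7) + 1 (carry in) = 15 → F(15), carry out 0
  col 2: 4(4) + A(10) + 0 (carry in) = 14 → E(14), carry out 0
  col 3: 0(0) + 0(0) + 0 (carry in) = 0 → 0(0), carry out 0
Reading digits MSB→LSB: 0EF3
Strip leading zeros: EF3
= 0xEF3


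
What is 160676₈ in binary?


Each octal digit → 3 binary bits:
  1 = 001
  6 = 110
  0 = 000
  6 = 110
  7 = 111
  6 = 110
Concatenate: 001 110 000 110 111 110
= 001110000110111110


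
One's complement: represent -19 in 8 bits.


Original: 00010011
Invert all bits:
  bit 0: 0 → 1
  bit 1: 0 → 1
  bit 2: 0 → 1
  bit 3: 1 → 0
  bit 4: 0 → 1
  bit 5: 0 → 1
  bit 6: 1 → 0
  bit 7: 1 → 0
= 11101100


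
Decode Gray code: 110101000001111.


Gray code: 110101000001111
MSB stays the same: 1
Each subsequent bit = prev_binary XOR current_gray:
  B[1] = 1 XOR 1 = 0
  B[2] = 0 XOR 0 = 0
  B[3] = 0 XOR 1 = 1
  B[4] = 1 XOR 0 = 1
  B[5] = 1 XOR 1 = 0
  B[6] = 0 XOR 0 = 0
  B[7] = 0 XOR 0 = 0
  B[8] = 0 XOR 0 = 0
  B[9] = 0 XOR 0 = 0
  B[10] = 0 XOR 0 = 0
  B[11] = 0 XOR 1 = 1
  B[12] = 1 XOR 1 = 0
  B[13] = 0 XOR 1 = 1
  B[14] = 1 XOR 1 = 0
= 100110000001010 (19466 decimal)


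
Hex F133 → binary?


Each hex digit → 4 binary bits:
  F = 1111
  1 = 0001
  3 = 0011
  3 = 0011
Concatenate: 1111 0001 0011 0011
= 1111000100110011


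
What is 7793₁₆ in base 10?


Positional values:
Position 0: 3 × 16^0 = 3 × 1 = 3
Position 1: 9 × 16^1 = 9 × 16 = 144
Position 2: 7 × 16^2 = 7 × 256 = 1792
Position 3: 7 × 16^3 = 7 × 4096 = 28672
Sum = 3 + 144 + 1792 + 28672
= 30611


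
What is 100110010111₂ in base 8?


Group into 3-bit groups: 100110010111
  100 = 4
  110 = 6
  010 = 2
  111 = 7
= 0o4627


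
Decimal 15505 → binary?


Divide by 2 repeatedly:
15505 ÷ 2 = 7752 remainder 1
7752 ÷ 2 = 3876 remainder 0
3876 ÷ 2 = 1938 remainder 0
1938 ÷ 2 = 969 remainder 0
969 ÷ 2 = 484 remainder 1
484 ÷ 2 = 242 remainder 0
242 ÷ 2 = 121 remainder 0
121 ÷ 2 = 60 remainder 1
60 ÷ 2 = 30 remainder 0
30 ÷ 2 = 15 remainder 0
15 ÷ 2 = 7 remainder 1
7 ÷ 2 = 3 remainder 1
3 ÷ 2 = 1 remainder 1
1 ÷ 2 = 0 remainder 1
Reading remainders bottom-up:
= 11110010010001


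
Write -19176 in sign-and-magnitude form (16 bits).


Sign bit: 1 (negative)
Magnitude: 19176 = 100101011101000
= 1100101011101000


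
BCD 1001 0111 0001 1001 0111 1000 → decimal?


Each 4-bit group → digit:
  1001 → 9
  0111 → 7
  0001 → 1
  1001 → 9
  0111 → 7
  1000 → 8
= 971978


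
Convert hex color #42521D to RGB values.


Hex: #42521D
R = 42₁₆ = 66
G = 52₁₆ = 82
B = 1D₁₆ = 29
= RGB(66, 82, 29)


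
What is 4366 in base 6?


Divide by 6 repeatedly:
4366 ÷ 6 = 727 remainder 4
727 ÷ 6 = 121 remainder 1
121 ÷ 6 = 20 remainder 1
20 ÷ 6 = 3 remainder 2
3 ÷ 6 = 0 remainder 3
Reading remainders bottom-up:
= 32114


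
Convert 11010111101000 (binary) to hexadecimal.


Group into 4-bit nibbles: 0011010111101000
  0011 = 3
  0101 = 5
  1110 = E
  1000 = 8
= 0x35E8


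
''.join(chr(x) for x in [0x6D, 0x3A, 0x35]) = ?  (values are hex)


Codes (hex): 0x6D 0x3A 0x35
Per-code ASCII lookup:
  0x6D = 109  (range 97-122: lowercase, 109 - 97 = 12) → 'm'
  0x3A = 58  (special character) → ':'
  0x35 = 53  (range 48-57: digits, 53 - 48 = 5) → '5'
= 'm:5'


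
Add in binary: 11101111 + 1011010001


Align and add column by column (LSB to MSB, carry propagating):
  00011101111
+ 01011010001
  -----------
  col 0: 1 + 1 + 0 (carry in) = 2 → bit 0, carry out 1
  col 1: 1 + 0 + 1 (carry in) = 2 → bit 0, carry out 1
  col 2: 1 + 0 + 1 (carry in) = 2 → bit 0, carry out 1
  col 3: 1 + 0 + 1 (carry in) = 2 → bit 0, carry out 1
  col 4: 0 + 1 + 1 (carry in) = 2 → bit 0, carry out 1
  col 5: 1 + 0 + 1 (carry in) = 2 → bit 0, carry out 1
  col 6: 1 + 1 + 1 (carry in) = 3 → bit 1, carry out 1
  col 7: 1 + 1 + 1 (carry in) = 3 → bit 1, carry out 1
  col 8: 0 + 0 + 1 (carry in) = 1 → bit 1, carry out 0
  col 9: 0 + 1 + 0 (carry in) = 1 → bit 1, carry out 0
  col 10: 0 + 0 + 0 (carry in) = 0 → bit 0, carry out 0
Reading bits MSB→LSB: 01111000000
Strip leading zeros: 1111000000
= 1111000000


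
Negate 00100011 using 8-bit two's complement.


Original: 00100011
Step 1 - Invert all bits: 11011100
Step 2 - Add 1: 11011100 + 1
= 11011101 (represents -35)


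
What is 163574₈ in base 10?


Positional values:
Position 0: 4 × 8^0 = 4
Position 1: 7 × 8^1 = 56
Position 2: 5 × 8^2 = 320
Position 3: 3 × 8^3 = 1536
Position 4: 6 × 8^4 = 24576
Position 5: 1 × 8^5 = 32768
Sum = 4 + 56 + 320 + 1536 + 24576 + 32768
= 59260


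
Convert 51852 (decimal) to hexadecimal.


Divide by 16 repeatedly:
51852 ÷ 16 = 3240 remainder 12 (C)
3240 ÷ 16 = 202 remainder 8 (8)
202 ÷ 16 = 12 remainder 10 (A)
12 ÷ 16 = 0 remainder 12 (C)
Reading remainders bottom-up:
= 0xCA8C


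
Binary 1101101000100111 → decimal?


Positional values:
Bit 0: 1 × 2^0 = 1
Bit 1: 1 × 2^1 = 2
Bit 2: 1 × 2^2 = 4
Bit 5: 1 × 2^5 = 32
Bit 9: 1 × 2^9 = 512
Bit 11: 1 × 2^11 = 2048
Bit 12: 1 × 2^12 = 4096
Bit 14: 1 × 2^14 = 16384
Bit 15: 1 × 2^15 = 32768
Sum = 1 + 2 + 4 + 32 + 512 + 2048 + 4096 + 16384 + 32768
= 55847


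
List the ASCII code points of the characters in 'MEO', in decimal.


String: 'MEO'  (3 characters)
Per-character ASCII lookup:
  'M': uppercase starts at 65: 'M' = 65 + 12 = 77
  'E': uppercase starts at 65: 'E' = 65 + 4 = 69
  'O': uppercase starts at 65: 'O' = 65 + 14 = 79
= 77 69 79


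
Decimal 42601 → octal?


Divide by 8 repeatedly:
42601 ÷ 8 = 5325 remainder 1
5325 ÷ 8 = 665 remainder 5
665 ÷ 8 = 83 remainder 1
83 ÷ 8 = 10 remainder 3
10 ÷ 8 = 1 remainder 2
1 ÷ 8 = 0 remainder 1
Reading remainders bottom-up:
= 0o123151


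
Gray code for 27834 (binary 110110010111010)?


Binary: 110110010111010
Gray code: G = B XOR (B >> 1)
B >> 1 = 011011001011101
110110010111010 XOR 011011001011101:
  1 XOR 0 = 1
  1 XOR 1 = 0
  0 XOR 1 = 1
  1 XOR 0 = 1
  1 XOR 1 = 0
  0 XOR 1 = 1
  0 XOR 0 = 0
  1 XOR 0 = 1
  0 XOR 1 = 1
  1 XOR 0 = 1
  1 XOR 1 = 0
  1 XOR 1 = 0
  0 XOR 1 = 1
  1 XOR 0 = 1
  0 XOR 1 = 1
= 101101011100111


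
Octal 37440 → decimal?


Positional values:
Position 0: 0 × 8^0 = 0
Position 1: 4 × 8^1 = 32
Position 2: 4 × 8^2 = 256
Position 3: 7 × 8^3 = 3584
Position 4: 3 × 8^4 = 12288
Sum = 0 + 32 + 256 + 3584 + 12288
= 16160


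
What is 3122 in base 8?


Divide by 8 repeatedly:
3122 ÷ 8 = 390 remainder 2
390 ÷ 8 = 48 remainder 6
48 ÷ 8 = 6 remainder 0
6 ÷ 8 = 0 remainder 6
Reading remainders bottom-up:
= 0o6062


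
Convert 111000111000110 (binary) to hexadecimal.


Group into 4-bit nibbles: 0111000111000110
  0111 = 7
  0001 = 1
  1100 = C
  0110 = 6
= 0x71C6


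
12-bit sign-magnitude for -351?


Sign bit: 1 (negative)
Magnitude: 351 = 00101011111
= 100101011111


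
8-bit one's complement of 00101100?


Original: 00101100
Invert all bits:
  bit 0: 0 → 1
  bit 1: 0 → 1
  bit 2: 1 → 0
  bit 3: 0 → 1
  bit 4: 1 → 0
  bit 5: 1 → 0
  bit 6: 0 → 1
  bit 7: 0 → 1
= 11010011


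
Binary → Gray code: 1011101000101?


Binary: 1011101000101
Gray code: G = B XOR (B >> 1)
B >> 1 = 0101110100010
1011101000101 XOR 0101110100010:
  1 XOR 0 = 1
  0 XOR 1 = 1
  1 XOR 0 = 1
  1 XOR 1 = 0
  1 XOR 1 = 0
  0 XOR 1 = 1
  1 XOR 0 = 1
  0 XOR 1 = 1
  0 XOR 0 = 0
  0 XOR 0 = 0
  1 XOR 0 = 1
  0 XOR 1 = 1
  1 XOR 0 = 1
= 1110011100111


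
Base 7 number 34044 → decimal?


Positional values (base 7):
  4 × 7^0 = 4 × 1 = 4
  4 × 7^1 = 4 × 7 = 28
  0 × 7^2 = 0 × 49 = 0
  4 × 7^3 = 4 × 343 = 1372
  3 × 7^4 = 3 × 2401 = 7203
Sum = 4 + 28 + 0 + 1372 + 7203
= 8607


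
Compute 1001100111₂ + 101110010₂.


Align and add column by column (LSB to MSB, carry propagating):
  01001100111
+ 00101110010
  -----------
  col 0: 1 + 0 + 0 (carry in) = 1 → bit 1, carry out 0
  col 1: 1 + 1 + 0 (carry in) = 2 → bit 0, carry out 1
  col 2: 1 + 0 + 1 (carry in) = 2 → bit 0, carry out 1
  col 3: 0 + 0 + 1 (carry in) = 1 → bit 1, carry out 0
  col 4: 0 + 1 + 0 (carry in) = 1 → bit 1, carry out 0
  col 5: 1 + 1 + 0 (carry in) = 2 → bit 0, carry out 1
  col 6: 1 + 1 + 1 (carry in) = 3 → bit 1, carry out 1
  col 7: 0 + 0 + 1 (carry in) = 1 → bit 1, carry out 0
  col 8: 0 + 1 + 0 (carry in) = 1 → bit 1, carry out 0
  col 9: 1 + 0 + 0 (carry in) = 1 → bit 1, carry out 0
  col 10: 0 + 0 + 0 (carry in) = 0 → bit 0, carry out 0
Reading bits MSB→LSB: 01111011001
Strip leading zeros: 1111011001
= 1111011001


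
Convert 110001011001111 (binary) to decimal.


Positional values:
Bit 0: 1 × 2^0 = 1
Bit 1: 1 × 2^1 = 2
Bit 2: 1 × 2^2 = 4
Bit 3: 1 × 2^3 = 8
Bit 6: 1 × 2^6 = 64
Bit 7: 1 × 2^7 = 128
Bit 9: 1 × 2^9 = 512
Bit 13: 1 × 2^13 = 8192
Bit 14: 1 × 2^14 = 16384
Sum = 1 + 2 + 4 + 8 + 64 + 128 + 512 + 8192 + 16384
= 25295


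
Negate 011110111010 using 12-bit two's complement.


Original: 011110111010
Step 1 - Invert all bits: 100001000101
Step 2 - Add 1: 100001000101 + 1
= 100001000110 (represents -1978)


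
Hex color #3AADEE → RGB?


Hex: #3AADEE
R = 3A₁₆ = 58
G = AD₁₆ = 173
B = EE₁₆ = 238
= RGB(58, 173, 238)


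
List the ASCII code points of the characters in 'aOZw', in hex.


String: 'aOZw'  (4 characters)
Per-character ASCII lookup:
  'a': lowercase starts at 97: 'a' = 97 + 0 = 97 → 0x61
  'O': uppercase starts at 65: 'O' = 65 + 14 = 79 → 0x4F
  'Z': uppercase starts at 65: 'Z' = 65 + 25 = 90 → 0x5A
  'w': lowercase starts at 97: 'w' = 97 + 22 = 119 → 0x77
= 0x61 0x4F 0x5A 0x77


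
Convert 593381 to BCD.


Each digit → 4-bit binary:
  5 → 0101
  9 → 1001
  3 → 0011
  3 → 0011
  8 → 1000
  1 → 0001
= 0101 1001 0011 0011 1000 0001


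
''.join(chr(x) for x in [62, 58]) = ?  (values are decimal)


Codes (decimal): 62 58
Per-code ASCII lookup:
  62  (special character) → '>'
  58  (special character) → ':'
= '>:'


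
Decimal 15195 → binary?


Divide by 2 repeatedly:
15195 ÷ 2 = 7597 remainder 1
7597 ÷ 2 = 3798 remainder 1
3798 ÷ 2 = 1899 remainder 0
1899 ÷ 2 = 949 remainder 1
949 ÷ 2 = 474 remainder 1
474 ÷ 2 = 237 remainder 0
237 ÷ 2 = 118 remainder 1
118 ÷ 2 = 59 remainder 0
59 ÷ 2 = 29 remainder 1
29 ÷ 2 = 14 remainder 1
14 ÷ 2 = 7 remainder 0
7 ÷ 2 = 3 remainder 1
3 ÷ 2 = 1 remainder 1
1 ÷ 2 = 0 remainder 1
Reading remainders bottom-up:
= 11101101011011


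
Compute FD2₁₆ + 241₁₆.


Align and add column by column (LSB to MSB, each column mod 16 with carry):
  0FD2
+ 0241
  ----
  col 0: 2(2) + 1(1) + 0 (carry in) = 3 → 3(3), carry out 0
  col 1: D(13) + 4(4) + 0 (carry in) = 17 → 1(1), carry out 1
  col 2: F(15) + 2(2) + 1 (carry in) = 18 → 2(2), carry out 1
  col 3: 0(0) + 0(0) + 1 (carry in) = 1 → 1(1), carry out 0
Reading digits MSB→LSB: 1213
Strip leading zeros: 1213
= 0x1213


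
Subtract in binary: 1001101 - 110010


Align and subtract column by column (LSB to MSB, borrowing when needed):
  1001101
- 0110010
  -------
  col 0: (1 - 0 borrow-in) - 0 → 1 - 0 = 1, borrow out 0
  col 1: (0 - 0 borrow-in) - 1 → borrow from next column: (0+2) - 1 = 1, borrow out 1
  col 2: (1 - 1 borrow-in) - 0 → 0 - 0 = 0, borrow out 0
  col 3: (1 - 0 borrow-in) - 0 → 1 - 0 = 1, borrow out 0
  col 4: (0 - 0 borrow-in) - 1 → borrow from next column: (0+2) - 1 = 1, borrow out 1
  col 5: (0 - 1 borrow-in) - 1 → borrow from next column: (-1+2) - 1 = 0, borrow out 1
  col 6: (1 - 1 borrow-in) - 0 → 0 - 0 = 0, borrow out 0
Reading bits MSB→LSB: 0011011
Strip leading zeros: 11011
= 11011


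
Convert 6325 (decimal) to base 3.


Divide by 3 repeatedly:
6325 ÷ 3 = 2108 remainder 1
2108 ÷ 3 = 702 remainder 2
702 ÷ 3 = 234 remainder 0
234 ÷ 3 = 78 remainder 0
78 ÷ 3 = 26 remainder 0
26 ÷ 3 = 8 remainder 2
8 ÷ 3 = 2 remainder 2
2 ÷ 3 = 0 remainder 2
Reading remainders bottom-up:
= 22200021


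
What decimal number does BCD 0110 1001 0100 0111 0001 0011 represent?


Each 4-bit group → digit:
  0110 → 6
  1001 → 9
  0100 → 4
  0111 → 7
  0001 → 1
  0011 → 3
= 694713


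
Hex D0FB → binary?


Each hex digit → 4 binary bits:
  D = 1101
  0 = 0000
  F = 1111
  B = 1011
Concatenate: 1101 0000 1111 1011
= 1101000011111011


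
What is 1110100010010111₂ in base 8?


Group into 3-bit groups: 001110100010010111
  001 = 1
  110 = 6
  100 = 4
  010 = 2
  010 = 2
  111 = 7
= 0o164227


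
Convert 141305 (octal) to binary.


Each octal digit → 3 binary bits:
  1 = 001
  4 = 100
  1 = 001
  3 = 011
  0 = 000
  5 = 101
Concatenate: 001 100 001 011 000 101
= 001100001011000101


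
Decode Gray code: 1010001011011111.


Gray code: 1010001011011111
MSB stays the same: 1
Each subsequent bit = prev_binary XOR current_gray:
  B[1] = 1 XOR 0 = 1
  B[2] = 1 XOR 1 = 0
  B[3] = 0 XOR 0 = 0
  B[4] = 0 XOR 0 = 0
  B[5] = 0 XOR 0 = 0
  B[6] = 0 XOR 1 = 1
  B[7] = 1 XOR 0 = 1
  B[8] = 1 XOR 1 = 0
  B[9] = 0 XOR 1 = 1
  B[10] = 1 XOR 0 = 1
  B[11] = 1 XOR 1 = 0
  B[12] = 0 XOR 1 = 1
  B[13] = 1 XOR 1 = 0
  B[14] = 0 XOR 1 = 1
  B[15] = 1 XOR 1 = 0
= 1100001101101010 (50026 decimal)


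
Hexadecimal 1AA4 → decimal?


Positional values:
Position 0: 4 × 16^0 = 4 × 1 = 4
Position 1: A × 16^1 = 10 × 16 = 160
Position 2: A × 16^2 = 10 × 256 = 2560
Position 3: 1 × 16^3 = 1 × 4096 = 4096
Sum = 4 + 160 + 2560 + 4096
= 6820


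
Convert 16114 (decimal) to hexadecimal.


Divide by 16 repeatedly:
16114 ÷ 16 = 1007 remainder 2 (2)
1007 ÷ 16 = 62 remainder 15 (F)
62 ÷ 16 = 3 remainder 14 (E)
3 ÷ 16 = 0 remainder 3 (3)
Reading remainders bottom-up:
= 0x3EF2


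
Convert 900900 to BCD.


Each digit → 4-bit binary:
  9 → 1001
  0 → 0000
  0 → 0000
  9 → 1001
  0 → 0000
  0 → 0000
= 1001 0000 0000 1001 0000 0000


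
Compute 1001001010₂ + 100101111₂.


Align and add column by column (LSB to MSB, carry propagating):
  01001001010
+ 00100101111
  -----------
  col 0: 0 + 1 + 0 (carry in) = 1 → bit 1, carry out 0
  col 1: 1 + 1 + 0 (carry in) = 2 → bit 0, carry out 1
  col 2: 0 + 1 + 1 (carry in) = 2 → bit 0, carry out 1
  col 3: 1 + 1 + 1 (carry in) = 3 → bit 1, carry out 1
  col 4: 0 + 0 + 1 (carry in) = 1 → bit 1, carry out 0
  col 5: 0 + 1 + 0 (carry in) = 1 → bit 1, carry out 0
  col 6: 1 + 0 + 0 (carry in) = 1 → bit 1, carry out 0
  col 7: 0 + 0 + 0 (carry in) = 0 → bit 0, carry out 0
  col 8: 0 + 1 + 0 (carry in) = 1 → bit 1, carry out 0
  col 9: 1 + 0 + 0 (carry in) = 1 → bit 1, carry out 0
  col 10: 0 + 0 + 0 (carry in) = 0 → bit 0, carry out 0
Reading bits MSB→LSB: 01101111001
Strip leading zeros: 1101111001
= 1101111001


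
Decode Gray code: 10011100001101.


Gray code: 10011100001101
MSB stays the same: 1
Each subsequent bit = prev_binary XOR current_gray:
  B[1] = 1 XOR 0 = 1
  B[2] = 1 XOR 0 = 1
  B[3] = 1 XOR 1 = 0
  B[4] = 0 XOR 1 = 1
  B[5] = 1 XOR 1 = 0
  B[6] = 0 XOR 0 = 0
  B[7] = 0 XOR 0 = 0
  B[8] = 0 XOR 0 = 0
  B[9] = 0 XOR 0 = 0
  B[10] = 0 XOR 1 = 1
  B[11] = 1 XOR 1 = 0
  B[12] = 0 XOR 0 = 0
  B[13] = 0 XOR 1 = 1
= 11101000001001 (14857 decimal)


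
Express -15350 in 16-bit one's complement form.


Original: 0011101111110110
Invert all bits:
  bit 0: 0 → 1
  bit 1: 0 → 1
  bit 2: 1 → 0
  bit 3: 1 → 0
  bit 4: 1 → 0
  bit 5: 0 → 1
  bit 6: 1 → 0
  bit 7: 1 → 0
  bit 8: 1 → 0
  bit 9: 1 → 0
  bit 10: 1 → 0
  bit 11: 1 → 0
  bit 12: 0 → 1
  bit 13: 1 → 0
  bit 14: 1 → 0
  bit 15: 0 → 1
= 1100010000001001


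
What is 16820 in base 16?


Divide by 16 repeatedly:
16820 ÷ 16 = 1051 remainder 4 (4)
1051 ÷ 16 = 65 remainder 11 (B)
65 ÷ 16 = 4 remainder 1 (1)
4 ÷ 16 = 0 remainder 4 (4)
Reading remainders bottom-up:
= 0x41B4


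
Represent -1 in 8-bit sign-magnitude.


Sign bit: 1 (negative)
Magnitude: 1 = 0000001
= 10000001


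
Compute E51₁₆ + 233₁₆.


Align and add column by column (LSB to MSB, each column mod 16 with carry):
  0E51
+ 0233
  ----
  col 0: 1(1) + 3(3) + 0 (carry in) = 4 → 4(4), carry out 0
  col 1: 5(5) + 3(3) + 0 (carry in) = 8 → 8(8), carry out 0
  col 2: E(14) + 2(2) + 0 (carry in) = 16 → 0(0), carry out 1
  col 3: 0(0) + 0(0) + 1 (carry in) = 1 → 1(1), carry out 0
Reading digits MSB→LSB: 1084
Strip leading zeros: 1084
= 0x1084


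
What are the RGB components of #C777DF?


Hex: #C777DF
R = C7₁₆ = 199
G = 77₁₆ = 119
B = DF₁₆ = 223
= RGB(199, 119, 223)


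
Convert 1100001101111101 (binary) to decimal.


Positional values:
Bit 0: 1 × 2^0 = 1
Bit 2: 1 × 2^2 = 4
Bit 3: 1 × 2^3 = 8
Bit 4: 1 × 2^4 = 16
Bit 5: 1 × 2^5 = 32
Bit 6: 1 × 2^6 = 64
Bit 8: 1 × 2^8 = 256
Bit 9: 1 × 2^9 = 512
Bit 14: 1 × 2^14 = 16384
Bit 15: 1 × 2^15 = 32768
Sum = 1 + 4 + 8 + 16 + 32 + 64 + 256 + 512 + 16384 + 32768
= 50045


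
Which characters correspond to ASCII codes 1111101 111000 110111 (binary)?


Codes (binary): 1111101 111000 110111
Per-code ASCII lookup:
  1111101 = 125  (special character) → '}'
  111000 = 56  (range 48-57: digits, 56 - 48 = 8) → '8'
  110111 = 55  (range 48-57: digits, 55 - 48 = 7) → '7'
= '}87'


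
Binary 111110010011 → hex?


Group into 4-bit nibbles: 111110010011
  1111 = F
  1001 = 9
  0011 = 3
= 0xF93


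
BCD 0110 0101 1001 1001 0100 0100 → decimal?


Each 4-bit group → digit:
  0110 → 6
  0101 → 5
  1001 → 9
  1001 → 9
  0100 → 4
  0100 → 4
= 659944


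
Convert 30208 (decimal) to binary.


Divide by 2 repeatedly:
30208 ÷ 2 = 15104 remainder 0
15104 ÷ 2 = 7552 remainder 0
7552 ÷ 2 = 3776 remainder 0
3776 ÷ 2 = 1888 remainder 0
1888 ÷ 2 = 944 remainder 0
944 ÷ 2 = 472 remainder 0
472 ÷ 2 = 236 remainder 0
236 ÷ 2 = 118 remainder 0
118 ÷ 2 = 59 remainder 0
59 ÷ 2 = 29 remainder 1
29 ÷ 2 = 14 remainder 1
14 ÷ 2 = 7 remainder 0
7 ÷ 2 = 3 remainder 1
3 ÷ 2 = 1 remainder 1
1 ÷ 2 = 0 remainder 1
Reading remainders bottom-up:
= 111011000000000


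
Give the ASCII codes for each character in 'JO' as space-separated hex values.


String: 'JO'  (2 characters)
Per-character ASCII lookup:
  'J': uppercase starts at 65: 'J' = 65 + 9 = 74 → 0x4A
  'O': uppercase starts at 65: 'O' = 65 + 14 = 79 → 0x4F
= 0x4A 0x4F


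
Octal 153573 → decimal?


Positional values:
Position 0: 3 × 8^0 = 3
Position 1: 7 × 8^1 = 56
Position 2: 5 × 8^2 = 320
Position 3: 3 × 8^3 = 1536
Position 4: 5 × 8^4 = 20480
Position 5: 1 × 8^5 = 32768
Sum = 3 + 56 + 320 + 1536 + 20480 + 32768
= 55163


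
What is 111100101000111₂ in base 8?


Group into 3-bit groups: 111100101000111
  111 = 7
  100 = 4
  101 = 5
  000 = 0
  111 = 7
= 0o74507


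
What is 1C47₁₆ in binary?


Each hex digit → 4 binary bits:
  1 = 0001
  C = 1100
  4 = 0100
  7 = 0111
Concatenate: 0001 1100 0100 0111
= 0001110001000111


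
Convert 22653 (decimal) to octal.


Divide by 8 repeatedly:
22653 ÷ 8 = 2831 remainder 5
2831 ÷ 8 = 353 remainder 7
353 ÷ 8 = 44 remainder 1
44 ÷ 8 = 5 remainder 4
5 ÷ 8 = 0 remainder 5
Reading remainders bottom-up:
= 0o54175


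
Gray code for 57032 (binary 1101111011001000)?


Binary: 1101111011001000
Gray code: G = B XOR (B >> 1)
B >> 1 = 0110111101100100
1101111011001000 XOR 0110111101100100:
  1 XOR 0 = 1
  1 XOR 1 = 0
  0 XOR 1 = 1
  1 XOR 0 = 1
  1 XOR 1 = 0
  1 XOR 1 = 0
  1 XOR 1 = 0
  0 XOR 1 = 1
  1 XOR 0 = 1
  1 XOR 1 = 0
  0 XOR 1 = 1
  0 XOR 0 = 0
  1 XOR 0 = 1
  0 XOR 1 = 1
  0 XOR 0 = 0
  0 XOR 0 = 0
= 1011000110101100


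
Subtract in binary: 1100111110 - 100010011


Align and subtract column by column (LSB to MSB, borrowing when needed):
  1100111110
- 0100010011
  ----------
  col 0: (0 - 0 borrow-in) - 1 → borrow from next column: (0+2) - 1 = 1, borrow out 1
  col 1: (1 - 1 borrow-in) - 1 → borrow from next column: (0+2) - 1 = 1, borrow out 1
  col 2: (1 - 1 borrow-in) - 0 → 0 - 0 = 0, borrow out 0
  col 3: (1 - 0 borrow-in) - 0 → 1 - 0 = 1, borrow out 0
  col 4: (1 - 0 borrow-in) - 1 → 1 - 1 = 0, borrow out 0
  col 5: (1 - 0 borrow-in) - 0 → 1 - 0 = 1, borrow out 0
  col 6: (0 - 0 borrow-in) - 0 → 0 - 0 = 0, borrow out 0
  col 7: (0 - 0 borrow-in) - 0 → 0 - 0 = 0, borrow out 0
  col 8: (1 - 0 borrow-in) - 1 → 1 - 1 = 0, borrow out 0
  col 9: (1 - 0 borrow-in) - 0 → 1 - 0 = 1, borrow out 0
Reading bits MSB→LSB: 1000101011
Strip leading zeros: 1000101011
= 1000101011


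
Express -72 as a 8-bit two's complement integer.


Original: 01001000
Step 1 - Invert all bits: 10110111
Step 2 - Add 1: 10110111 + 1
= 10111000 (represents -72)


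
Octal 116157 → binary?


Each octal digit → 3 binary bits:
  1 = 001
  1 = 001
  6 = 110
  1 = 001
  5 = 101
  7 = 111
Concatenate: 001 001 110 001 101 111
= 001001110001101111


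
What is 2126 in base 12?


Divide by 12 repeatedly:
2126 ÷ 12 = 177 remainder 2
177 ÷ 12 = 14 remainder 9
14 ÷ 12 = 1 remainder 2
1 ÷ 12 = 0 remainder 1
Reading remainders bottom-up:
= 1292


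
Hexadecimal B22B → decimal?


Positional values:
Position 0: B × 16^0 = 11 × 1 = 11
Position 1: 2 × 16^1 = 2 × 16 = 32
Position 2: 2 × 16^2 = 2 × 256 = 512
Position 3: B × 16^3 = 11 × 4096 = 45056
Sum = 11 + 32 + 512 + 45056
= 45611


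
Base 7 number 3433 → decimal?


Positional values (base 7):
  3 × 7^0 = 3 × 1 = 3
  3 × 7^1 = 3 × 7 = 21
  4 × 7^2 = 4 × 49 = 196
  3 × 7^3 = 3 × 343 = 1029
Sum = 3 + 21 + 196 + 1029
= 1249


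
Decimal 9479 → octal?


Divide by 8 repeatedly:
9479 ÷ 8 = 1184 remainder 7
1184 ÷ 8 = 148 remainder 0
148 ÷ 8 = 18 remainder 4
18 ÷ 8 = 2 remainder 2
2 ÷ 8 = 0 remainder 2
Reading remainders bottom-up:
= 0o22407


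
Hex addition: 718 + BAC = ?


Align and add column by column (LSB to MSB, each column mod 16 with carry):
  0718
+ 0BAC
  ----
  col 0: 8(8) + C(12) + 0 (carry in) = 20 → 4(4), carry out 1
  col 1: 1(1) + A(10) + 1 (carry in) = 12 → C(12), carry out 0
  col 2: 7(7) + B(11) + 0 (carry in) = 18 → 2(2), carry out 1
  col 3: 0(0) + 0(0) + 1 (carry in) = 1 → 1(1), carry out 0
Reading digits MSB→LSB: 12C4
Strip leading zeros: 12C4
= 0x12C4


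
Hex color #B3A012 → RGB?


Hex: #B3A012
R = B3₁₆ = 179
G = A0₁₆ = 160
B = 12₁₆ = 18
= RGB(179, 160, 18)


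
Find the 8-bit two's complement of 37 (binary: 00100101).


Original: 00100101
Step 1 - Invert all bits: 11011010
Step 2 - Add 1: 11011010 + 1
= 11011011 (represents -37)


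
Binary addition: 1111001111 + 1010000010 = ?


Align and add column by column (LSB to MSB, carry propagating):
  01111001111
+ 01010000010
  -----------
  col 0: 1 + 0 + 0 (carry in) = 1 → bit 1, carry out 0
  col 1: 1 + 1 + 0 (carry in) = 2 → bit 0, carry out 1
  col 2: 1 + 0 + 1 (carry in) = 2 → bit 0, carry out 1
  col 3: 1 + 0 + 1 (carry in) = 2 → bit 0, carry out 1
  col 4: 0 + 0 + 1 (carry in) = 1 → bit 1, carry out 0
  col 5: 0 + 0 + 0 (carry in) = 0 → bit 0, carry out 0
  col 6: 1 + 0 + 0 (carry in) = 1 → bit 1, carry out 0
  col 7: 1 + 1 + 0 (carry in) = 2 → bit 0, carry out 1
  col 8: 1 + 0 + 1 (carry in) = 2 → bit 0, carry out 1
  col 9: 1 + 1 + 1 (carry in) = 3 → bit 1, carry out 1
  col 10: 0 + 0 + 1 (carry in) = 1 → bit 1, carry out 0
Reading bits MSB→LSB: 11001010001
Strip leading zeros: 11001010001
= 11001010001


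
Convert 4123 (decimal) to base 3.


Divide by 3 repeatedly:
4123 ÷ 3 = 1374 remainder 1
1374 ÷ 3 = 458 remainder 0
458 ÷ 3 = 152 remainder 2
152 ÷ 3 = 50 remainder 2
50 ÷ 3 = 16 remainder 2
16 ÷ 3 = 5 remainder 1
5 ÷ 3 = 1 remainder 2
1 ÷ 3 = 0 remainder 1
Reading remainders bottom-up:
= 12122201


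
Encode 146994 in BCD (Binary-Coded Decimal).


Each digit → 4-bit binary:
  1 → 0001
  4 → 0100
  6 → 0110
  9 → 1001
  9 → 1001
  4 → 0100
= 0001 0100 0110 1001 1001 0100


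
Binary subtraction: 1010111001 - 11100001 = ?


Align and subtract column by column (LSB to MSB, borrowing when needed):
  1010111001
- 0011100001
  ----------
  col 0: (1 - 0 borrow-in) - 1 → 1 - 1 = 0, borrow out 0
  col 1: (0 - 0 borrow-in) - 0 → 0 - 0 = 0, borrow out 0
  col 2: (0 - 0 borrow-in) - 0 → 0 - 0 = 0, borrow out 0
  col 3: (1 - 0 borrow-in) - 0 → 1 - 0 = 1, borrow out 0
  col 4: (1 - 0 borrow-in) - 0 → 1 - 0 = 1, borrow out 0
  col 5: (1 - 0 borrow-in) - 1 → 1 - 1 = 0, borrow out 0
  col 6: (0 - 0 borrow-in) - 1 → borrow from next column: (0+2) - 1 = 1, borrow out 1
  col 7: (1 - 1 borrow-in) - 1 → borrow from next column: (0+2) - 1 = 1, borrow out 1
  col 8: (0 - 1 borrow-in) - 0 → borrow from next column: (-1+2) - 0 = 1, borrow out 1
  col 9: (1 - 1 borrow-in) - 0 → 0 - 0 = 0, borrow out 0
Reading bits MSB→LSB: 0111011000
Strip leading zeros: 111011000
= 111011000


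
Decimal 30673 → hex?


Divide by 16 repeatedly:
30673 ÷ 16 = 1917 remainder 1 (1)
1917 ÷ 16 = 119 remainder 13 (D)
119 ÷ 16 = 7 remainder 7 (7)
7 ÷ 16 = 0 remainder 7 (7)
Reading remainders bottom-up:
= 0x77D1


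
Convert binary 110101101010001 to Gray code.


Binary: 110101101010001
Gray code: G = B XOR (B >> 1)
B >> 1 = 011010110101000
110101101010001 XOR 011010110101000:
  1 XOR 0 = 1
  1 XOR 1 = 0
  0 XOR 1 = 1
  1 XOR 0 = 1
  0 XOR 1 = 1
  1 XOR 0 = 1
  1 XOR 1 = 0
  0 XOR 1 = 1
  1 XOR 0 = 1
  0 XOR 1 = 1
  1 XOR 0 = 1
  0 XOR 1 = 1
  0 XOR 0 = 0
  0 XOR 0 = 0
  1 XOR 0 = 1
= 101111011111001


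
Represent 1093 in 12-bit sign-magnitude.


Sign bit: 0 (positive)
Magnitude: 1093 = 10001000101
= 010001000101


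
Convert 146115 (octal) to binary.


Each octal digit → 3 binary bits:
  1 = 001
  4 = 100
  6 = 110
  1 = 001
  1 = 001
  5 = 101
Concatenate: 001 100 110 001 001 101
= 001100110001001101


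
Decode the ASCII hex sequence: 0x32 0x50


Codes (hex): 0x32 0x50
Per-code ASCII lookup:
  0x32 = 50  (range 48-57: digits, 50 - 48 = 2) → '2'
  0x50 = 80  (range 65-90: uppercase, 80 - 65 = 15) → 'P'
= '2P'


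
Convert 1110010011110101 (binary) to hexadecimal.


Group into 4-bit nibbles: 1110010011110101
  1110 = E
  0100 = 4
  1111 = F
  0101 = 5
= 0xE4F5


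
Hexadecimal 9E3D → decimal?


Positional values:
Position 0: D × 16^0 = 13 × 1 = 13
Position 1: 3 × 16^1 = 3 × 16 = 48
Position 2: E × 16^2 = 14 × 256 = 3584
Position 3: 9 × 16^3 = 9 × 4096 = 36864
Sum = 13 + 48 + 3584 + 36864
= 40509


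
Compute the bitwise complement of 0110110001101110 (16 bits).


Original: 0110110001101110
Invert all bits:
  bit 0: 0 → 1
  bit 1: 1 → 0
  bit 2: 1 → 0
  bit 3: 0 → 1
  bit 4: 1 → 0
  bit 5: 1 → 0
  bit 6: 0 → 1
  bit 7: 0 → 1
  bit 8: 0 → 1
  bit 9: 1 → 0
  bit 10: 1 → 0
  bit 11: 0 → 1
  bit 12: 1 → 0
  bit 13: 1 → 0
  bit 14: 1 → 0
  bit 15: 0 → 1
= 1001001110010001


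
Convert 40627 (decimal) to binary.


Divide by 2 repeatedly:
40627 ÷ 2 = 20313 remainder 1
20313 ÷ 2 = 10156 remainder 1
10156 ÷ 2 = 5078 remainder 0
5078 ÷ 2 = 2539 remainder 0
2539 ÷ 2 = 1269 remainder 1
1269 ÷ 2 = 634 remainder 1
634 ÷ 2 = 317 remainder 0
317 ÷ 2 = 158 remainder 1
158 ÷ 2 = 79 remainder 0
79 ÷ 2 = 39 remainder 1
39 ÷ 2 = 19 remainder 1
19 ÷ 2 = 9 remainder 1
9 ÷ 2 = 4 remainder 1
4 ÷ 2 = 2 remainder 0
2 ÷ 2 = 1 remainder 0
1 ÷ 2 = 0 remainder 1
Reading remainders bottom-up:
= 1001111010110011


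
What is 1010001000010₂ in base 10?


Positional values:
Bit 1: 1 × 2^1 = 2
Bit 6: 1 × 2^6 = 64
Bit 10: 1 × 2^10 = 1024
Bit 12: 1 × 2^12 = 4096
Sum = 2 + 64 + 1024 + 4096
= 5186


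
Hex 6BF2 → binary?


Each hex digit → 4 binary bits:
  6 = 0110
  B = 1011
  F = 1111
  2 = 0010
Concatenate: 0110 1011 1111 0010
= 0110101111110010


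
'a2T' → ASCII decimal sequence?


String: 'a2T'  (3 characters)
Per-character ASCII lookup:
  'a': lowercase starts at 97: 'a' = 97 + 0 = 97
  '2': digits start at 48: '2' = 48 + 2 = 50
  'T': uppercase starts at 65: 'T' = 65 + 19 = 84
= 97 50 84


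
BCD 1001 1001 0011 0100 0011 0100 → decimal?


Each 4-bit group → digit:
  1001 → 9
  1001 → 9
  0011 → 3
  0100 → 4
  0011 → 3
  0100 → 4
= 993434


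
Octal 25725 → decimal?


Positional values:
Position 0: 5 × 8^0 = 5
Position 1: 2 × 8^1 = 16
Position 2: 7 × 8^2 = 448
Position 3: 5 × 8^3 = 2560
Position 4: 2 × 8^4 = 8192
Sum = 5 + 16 + 448 + 2560 + 8192
= 11221


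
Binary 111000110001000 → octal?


Group into 3-bit groups: 111000110001000
  111 = 7
  000 = 0
  110 = 6
  001 = 1
  000 = 0
= 0o70610


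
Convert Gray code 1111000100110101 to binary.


Gray code: 1111000100110101
MSB stays the same: 1
Each subsequent bit = prev_binary XOR current_gray:
  B[1] = 1 XOR 1 = 0
  B[2] = 0 XOR 1 = 1
  B[3] = 1 XOR 1 = 0
  B[4] = 0 XOR 0 = 0
  B[5] = 0 XOR 0 = 0
  B[6] = 0 XOR 0 = 0
  B[7] = 0 XOR 1 = 1
  B[8] = 1 XOR 0 = 1
  B[9] = 1 XOR 0 = 1
  B[10] = 1 XOR 1 = 0
  B[11] = 0 XOR 1 = 1
  B[12] = 1 XOR 0 = 1
  B[13] = 1 XOR 1 = 0
  B[14] = 0 XOR 0 = 0
  B[15] = 0 XOR 1 = 1
= 1010000111011001 (41433 decimal)


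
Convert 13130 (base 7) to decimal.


Positional values (base 7):
  0 × 7^0 = 0 × 1 = 0
  3 × 7^1 = 3 × 7 = 21
  1 × 7^2 = 1 × 49 = 49
  3 × 7^3 = 3 × 343 = 1029
  1 × 7^4 = 1 × 2401 = 2401
Sum = 0 + 21 + 49 + 1029 + 2401
= 3500


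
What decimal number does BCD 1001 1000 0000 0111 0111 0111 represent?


Each 4-bit group → digit:
  1001 → 9
  1000 → 8
  0000 → 0
  0111 → 7
  0111 → 7
  0111 → 7
= 980777


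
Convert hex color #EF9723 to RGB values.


Hex: #EF9723
R = EF₁₆ = 239
G = 97₁₆ = 151
B = 23₁₆ = 35
= RGB(239, 151, 35)


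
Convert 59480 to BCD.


Each digit → 4-bit binary:
  5 → 0101
  9 → 1001
  4 → 0100
  8 → 1000
  0 → 0000
= 0101 1001 0100 1000 0000


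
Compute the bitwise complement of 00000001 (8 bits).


Original: 00000001
Invert all bits:
  bit 0: 0 → 1
  bit 1: 0 → 1
  bit 2: 0 → 1
  bit 3: 0 → 1
  bit 4: 0 → 1
  bit 5: 0 → 1
  bit 6: 0 → 1
  bit 7: 1 → 0
= 11111110


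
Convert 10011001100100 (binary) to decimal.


Positional values:
Bit 2: 1 × 2^2 = 4
Bit 5: 1 × 2^5 = 32
Bit 6: 1 × 2^6 = 64
Bit 9: 1 × 2^9 = 512
Bit 10: 1 × 2^10 = 1024
Bit 13: 1 × 2^13 = 8192
Sum = 4 + 32 + 64 + 512 + 1024 + 8192
= 9828


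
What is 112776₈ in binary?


Each octal digit → 3 binary bits:
  1 = 001
  1 = 001
  2 = 010
  7 = 111
  7 = 111
  6 = 110
Concatenate: 001 001 010 111 111 110
= 001001010111111110


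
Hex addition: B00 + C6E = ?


Align and add column by column (LSB to MSB, each column mod 16 with carry):
  0B00
+ 0C6E
  ----
  col 0: 0(0) + E(14) + 0 (carry in) = 14 → E(14), carry out 0
  col 1: 0(0) + 6(6) + 0 (carry in) = 6 → 6(6), carry out 0
  col 2: B(11) + C(12) + 0 (carry in) = 23 → 7(7), carry out 1
  col 3: 0(0) + 0(0) + 1 (carry in) = 1 → 1(1), carry out 0
Reading digits MSB→LSB: 176E
Strip leading zeros: 176E
= 0x176E


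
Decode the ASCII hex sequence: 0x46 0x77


Codes (hex): 0x46 0x77
Per-code ASCII lookup:
  0x46 = 70  (range 65-90: uppercase, 70 - 65 = 5) → 'F'
  0x77 = 119  (range 97-122: lowercase, 119 - 97 = 22) → 'w'
= 'Fw'


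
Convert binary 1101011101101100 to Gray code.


Binary: 1101011101101100
Gray code: G = B XOR (B >> 1)
B >> 1 = 0110101110110110
1101011101101100 XOR 0110101110110110:
  1 XOR 0 = 1
  1 XOR 1 = 0
  0 XOR 1 = 1
  1 XOR 0 = 1
  0 XOR 1 = 1
  1 XOR 0 = 1
  1 XOR 1 = 0
  1 XOR 1 = 0
  0 XOR 1 = 1
  1 XOR 0 = 1
  1 XOR 1 = 0
  0 XOR 1 = 1
  1 XOR 0 = 1
  1 XOR 1 = 0
  0 XOR 1 = 1
  0 XOR 0 = 0
= 1011110011011010


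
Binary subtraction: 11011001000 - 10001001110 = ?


Align and subtract column by column (LSB to MSB, borrowing when needed):
  11011001000
- 10001001110
  -----------
  col 0: (0 - 0 borrow-in) - 0 → 0 - 0 = 0, borrow out 0
  col 1: (0 - 0 borrow-in) - 1 → borrow from next column: (0+2) - 1 = 1, borrow out 1
  col 2: (0 - 1 borrow-in) - 1 → borrow from next column: (-1+2) - 1 = 0, borrow out 1
  col 3: (1 - 1 borrow-in) - 1 → borrow from next column: (0+2) - 1 = 1, borrow out 1
  col 4: (0 - 1 borrow-in) - 0 → borrow from next column: (-1+2) - 0 = 1, borrow out 1
  col 5: (0 - 1 borrow-in) - 0 → borrow from next column: (-1+2) - 0 = 1, borrow out 1
  col 6: (1 - 1 borrow-in) - 1 → borrow from next column: (0+2) - 1 = 1, borrow out 1
  col 7: (1 - 1 borrow-in) - 0 → 0 - 0 = 0, borrow out 0
  col 8: (0 - 0 borrow-in) - 0 → 0 - 0 = 0, borrow out 0
  col 9: (1 - 0 borrow-in) - 0 → 1 - 0 = 1, borrow out 0
  col 10: (1 - 0 borrow-in) - 1 → 1 - 1 = 0, borrow out 0
Reading bits MSB→LSB: 01001111010
Strip leading zeros: 1001111010
= 1001111010
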